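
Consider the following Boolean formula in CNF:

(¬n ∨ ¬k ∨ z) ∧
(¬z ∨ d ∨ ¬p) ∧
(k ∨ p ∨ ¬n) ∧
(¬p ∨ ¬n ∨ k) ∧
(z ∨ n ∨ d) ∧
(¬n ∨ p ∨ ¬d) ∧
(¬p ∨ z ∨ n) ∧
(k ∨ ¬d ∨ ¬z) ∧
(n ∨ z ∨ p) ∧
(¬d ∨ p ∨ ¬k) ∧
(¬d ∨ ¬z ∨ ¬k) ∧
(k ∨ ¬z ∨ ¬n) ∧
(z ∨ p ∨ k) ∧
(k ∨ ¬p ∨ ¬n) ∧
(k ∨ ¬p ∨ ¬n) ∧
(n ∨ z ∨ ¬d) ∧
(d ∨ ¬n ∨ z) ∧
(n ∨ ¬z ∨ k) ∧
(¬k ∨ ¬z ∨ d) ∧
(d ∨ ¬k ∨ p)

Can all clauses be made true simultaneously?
No

No, the formula is not satisfiable.

No assignment of truth values to the variables can make all 20 clauses true simultaneously.

The formula is UNSAT (unsatisfiable).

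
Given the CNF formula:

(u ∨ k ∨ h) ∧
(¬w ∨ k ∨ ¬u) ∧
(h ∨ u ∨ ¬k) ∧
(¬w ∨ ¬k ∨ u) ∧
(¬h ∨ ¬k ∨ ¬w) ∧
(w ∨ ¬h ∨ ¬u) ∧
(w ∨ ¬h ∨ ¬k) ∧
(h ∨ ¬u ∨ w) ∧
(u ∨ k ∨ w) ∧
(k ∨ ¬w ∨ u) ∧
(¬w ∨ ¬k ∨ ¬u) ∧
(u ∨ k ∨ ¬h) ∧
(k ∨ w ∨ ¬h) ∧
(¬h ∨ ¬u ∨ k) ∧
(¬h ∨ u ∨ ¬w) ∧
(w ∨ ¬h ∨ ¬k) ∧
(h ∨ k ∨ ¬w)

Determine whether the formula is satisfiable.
No

No, the formula is not satisfiable.

No assignment of truth values to the variables can make all 17 clauses true simultaneously.

The formula is UNSAT (unsatisfiable).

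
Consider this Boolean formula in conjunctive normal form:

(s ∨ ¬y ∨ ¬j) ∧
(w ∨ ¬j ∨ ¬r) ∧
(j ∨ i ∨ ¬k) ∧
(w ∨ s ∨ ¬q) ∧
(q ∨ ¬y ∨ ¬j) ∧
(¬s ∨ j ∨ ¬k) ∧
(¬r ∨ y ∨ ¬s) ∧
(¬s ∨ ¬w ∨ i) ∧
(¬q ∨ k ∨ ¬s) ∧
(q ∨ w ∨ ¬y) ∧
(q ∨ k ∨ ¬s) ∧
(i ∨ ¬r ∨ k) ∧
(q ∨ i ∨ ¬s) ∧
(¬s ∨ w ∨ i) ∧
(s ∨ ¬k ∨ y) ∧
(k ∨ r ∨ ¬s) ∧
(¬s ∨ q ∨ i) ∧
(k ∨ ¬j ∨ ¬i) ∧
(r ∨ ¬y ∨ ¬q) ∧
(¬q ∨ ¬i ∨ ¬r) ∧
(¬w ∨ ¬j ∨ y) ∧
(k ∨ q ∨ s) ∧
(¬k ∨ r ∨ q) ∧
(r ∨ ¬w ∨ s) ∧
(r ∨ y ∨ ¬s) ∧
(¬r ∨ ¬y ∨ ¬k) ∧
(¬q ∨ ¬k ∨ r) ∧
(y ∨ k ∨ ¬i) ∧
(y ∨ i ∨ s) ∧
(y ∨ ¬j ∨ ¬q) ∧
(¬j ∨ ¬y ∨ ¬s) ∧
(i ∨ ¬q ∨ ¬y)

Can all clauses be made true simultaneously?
No

No, the formula is not satisfiable.

No assignment of truth values to the variables can make all 32 clauses true simultaneously.

The formula is UNSAT (unsatisfiable).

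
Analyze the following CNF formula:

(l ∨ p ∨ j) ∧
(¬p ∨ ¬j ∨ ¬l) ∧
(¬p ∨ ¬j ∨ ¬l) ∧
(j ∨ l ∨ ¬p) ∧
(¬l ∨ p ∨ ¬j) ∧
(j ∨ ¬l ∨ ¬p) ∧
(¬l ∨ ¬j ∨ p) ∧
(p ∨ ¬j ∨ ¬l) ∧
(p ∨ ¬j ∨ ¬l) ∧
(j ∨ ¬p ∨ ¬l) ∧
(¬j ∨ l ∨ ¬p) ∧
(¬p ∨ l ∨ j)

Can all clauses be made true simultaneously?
Yes

Yes, the formula is satisfiable.

One satisfying assignment is: l=False, p=False, j=True

Verification: With this assignment, all 12 clauses evaluate to true.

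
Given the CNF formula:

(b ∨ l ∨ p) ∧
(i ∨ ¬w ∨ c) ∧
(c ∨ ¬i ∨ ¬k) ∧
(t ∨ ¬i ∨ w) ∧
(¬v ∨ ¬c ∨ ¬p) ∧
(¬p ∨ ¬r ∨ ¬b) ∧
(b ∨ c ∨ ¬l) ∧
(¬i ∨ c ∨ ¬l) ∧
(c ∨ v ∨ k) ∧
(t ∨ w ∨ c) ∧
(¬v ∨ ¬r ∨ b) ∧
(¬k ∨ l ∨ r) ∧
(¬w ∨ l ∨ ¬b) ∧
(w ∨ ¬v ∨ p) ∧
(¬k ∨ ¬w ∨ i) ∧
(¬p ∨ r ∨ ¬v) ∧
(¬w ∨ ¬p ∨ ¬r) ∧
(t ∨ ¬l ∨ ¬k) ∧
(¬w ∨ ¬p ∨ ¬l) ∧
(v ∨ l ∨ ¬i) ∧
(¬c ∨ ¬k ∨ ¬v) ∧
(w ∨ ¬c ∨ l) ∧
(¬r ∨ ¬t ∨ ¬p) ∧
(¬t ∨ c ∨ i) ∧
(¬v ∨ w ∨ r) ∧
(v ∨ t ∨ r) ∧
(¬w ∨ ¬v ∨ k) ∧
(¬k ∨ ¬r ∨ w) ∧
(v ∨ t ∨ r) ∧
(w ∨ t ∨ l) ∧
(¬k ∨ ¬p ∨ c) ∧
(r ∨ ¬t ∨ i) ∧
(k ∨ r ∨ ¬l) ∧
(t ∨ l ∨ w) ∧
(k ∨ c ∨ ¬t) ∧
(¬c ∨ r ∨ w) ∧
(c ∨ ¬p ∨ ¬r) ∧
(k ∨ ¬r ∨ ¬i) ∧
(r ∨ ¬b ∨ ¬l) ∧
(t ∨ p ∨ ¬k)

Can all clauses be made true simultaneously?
Yes

Yes, the formula is satisfiable.

One satisfying assignment is: v=False, r=True, k=False, p=False, i=False, l=True, c=True, w=True, t=False, b=False

Verification: With this assignment, all 40 clauses evaluate to true.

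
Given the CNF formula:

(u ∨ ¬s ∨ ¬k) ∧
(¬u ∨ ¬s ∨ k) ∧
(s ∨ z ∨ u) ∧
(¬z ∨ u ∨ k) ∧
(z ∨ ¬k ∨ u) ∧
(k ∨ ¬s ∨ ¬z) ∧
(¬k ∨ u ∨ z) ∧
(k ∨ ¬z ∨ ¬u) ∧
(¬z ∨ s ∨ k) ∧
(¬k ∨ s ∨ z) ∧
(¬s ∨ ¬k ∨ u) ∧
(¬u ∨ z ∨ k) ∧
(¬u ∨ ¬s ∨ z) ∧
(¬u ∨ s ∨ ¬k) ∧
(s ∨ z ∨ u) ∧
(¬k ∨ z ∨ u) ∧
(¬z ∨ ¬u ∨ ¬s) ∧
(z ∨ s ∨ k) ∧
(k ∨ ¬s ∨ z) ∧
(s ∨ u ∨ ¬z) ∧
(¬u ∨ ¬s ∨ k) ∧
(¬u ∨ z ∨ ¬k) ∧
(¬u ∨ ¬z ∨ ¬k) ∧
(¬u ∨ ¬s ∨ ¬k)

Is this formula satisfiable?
No

No, the formula is not satisfiable.

No assignment of truth values to the variables can make all 24 clauses true simultaneously.

The formula is UNSAT (unsatisfiable).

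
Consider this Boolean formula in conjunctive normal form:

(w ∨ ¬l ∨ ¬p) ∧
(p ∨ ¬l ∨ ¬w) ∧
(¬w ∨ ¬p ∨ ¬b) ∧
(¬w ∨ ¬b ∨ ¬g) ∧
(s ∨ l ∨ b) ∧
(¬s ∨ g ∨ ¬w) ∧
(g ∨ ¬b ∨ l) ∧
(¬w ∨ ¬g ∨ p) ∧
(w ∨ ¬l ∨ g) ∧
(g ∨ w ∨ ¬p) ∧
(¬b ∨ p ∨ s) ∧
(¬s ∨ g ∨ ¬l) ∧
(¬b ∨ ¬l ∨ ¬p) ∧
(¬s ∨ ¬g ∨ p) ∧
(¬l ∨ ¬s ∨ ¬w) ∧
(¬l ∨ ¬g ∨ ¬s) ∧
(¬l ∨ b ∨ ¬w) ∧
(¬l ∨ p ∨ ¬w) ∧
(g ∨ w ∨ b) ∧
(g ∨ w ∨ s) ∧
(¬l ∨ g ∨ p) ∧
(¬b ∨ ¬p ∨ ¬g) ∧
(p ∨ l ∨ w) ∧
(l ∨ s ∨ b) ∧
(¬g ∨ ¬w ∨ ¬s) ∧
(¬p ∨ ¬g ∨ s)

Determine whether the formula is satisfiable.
Yes

Yes, the formula is satisfiable.

One satisfying assignment is: s=False, w=False, b=False, p=False, l=True, g=True

Verification: With this assignment, all 26 clauses evaluate to true.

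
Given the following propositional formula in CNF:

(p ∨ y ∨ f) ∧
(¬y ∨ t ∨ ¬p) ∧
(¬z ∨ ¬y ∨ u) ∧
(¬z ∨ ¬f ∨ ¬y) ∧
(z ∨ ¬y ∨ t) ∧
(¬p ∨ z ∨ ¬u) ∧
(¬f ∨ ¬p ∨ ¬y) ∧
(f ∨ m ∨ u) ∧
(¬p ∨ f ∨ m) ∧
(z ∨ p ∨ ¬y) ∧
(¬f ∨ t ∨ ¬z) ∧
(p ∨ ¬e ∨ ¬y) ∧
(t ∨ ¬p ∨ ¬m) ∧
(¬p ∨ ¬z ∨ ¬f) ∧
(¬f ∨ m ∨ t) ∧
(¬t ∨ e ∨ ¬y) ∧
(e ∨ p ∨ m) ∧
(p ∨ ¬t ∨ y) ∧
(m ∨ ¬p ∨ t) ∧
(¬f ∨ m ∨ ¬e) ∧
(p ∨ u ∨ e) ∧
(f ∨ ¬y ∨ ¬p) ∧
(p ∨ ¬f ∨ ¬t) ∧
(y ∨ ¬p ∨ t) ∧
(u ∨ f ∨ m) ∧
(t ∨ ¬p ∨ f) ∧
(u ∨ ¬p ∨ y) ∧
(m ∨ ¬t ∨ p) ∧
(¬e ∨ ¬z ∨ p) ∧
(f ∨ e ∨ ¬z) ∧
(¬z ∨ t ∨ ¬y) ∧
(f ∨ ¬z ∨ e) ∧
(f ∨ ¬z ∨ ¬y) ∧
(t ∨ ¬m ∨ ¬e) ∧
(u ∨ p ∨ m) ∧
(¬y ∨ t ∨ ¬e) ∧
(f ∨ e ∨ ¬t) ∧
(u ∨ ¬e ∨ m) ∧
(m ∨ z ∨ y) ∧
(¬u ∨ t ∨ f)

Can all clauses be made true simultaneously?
Yes

Yes, the formula is satisfiable.

One satisfying assignment is: p=False, m=True, u=True, f=True, z=False, y=False, e=False, t=False

Verification: With this assignment, all 40 clauses evaluate to true.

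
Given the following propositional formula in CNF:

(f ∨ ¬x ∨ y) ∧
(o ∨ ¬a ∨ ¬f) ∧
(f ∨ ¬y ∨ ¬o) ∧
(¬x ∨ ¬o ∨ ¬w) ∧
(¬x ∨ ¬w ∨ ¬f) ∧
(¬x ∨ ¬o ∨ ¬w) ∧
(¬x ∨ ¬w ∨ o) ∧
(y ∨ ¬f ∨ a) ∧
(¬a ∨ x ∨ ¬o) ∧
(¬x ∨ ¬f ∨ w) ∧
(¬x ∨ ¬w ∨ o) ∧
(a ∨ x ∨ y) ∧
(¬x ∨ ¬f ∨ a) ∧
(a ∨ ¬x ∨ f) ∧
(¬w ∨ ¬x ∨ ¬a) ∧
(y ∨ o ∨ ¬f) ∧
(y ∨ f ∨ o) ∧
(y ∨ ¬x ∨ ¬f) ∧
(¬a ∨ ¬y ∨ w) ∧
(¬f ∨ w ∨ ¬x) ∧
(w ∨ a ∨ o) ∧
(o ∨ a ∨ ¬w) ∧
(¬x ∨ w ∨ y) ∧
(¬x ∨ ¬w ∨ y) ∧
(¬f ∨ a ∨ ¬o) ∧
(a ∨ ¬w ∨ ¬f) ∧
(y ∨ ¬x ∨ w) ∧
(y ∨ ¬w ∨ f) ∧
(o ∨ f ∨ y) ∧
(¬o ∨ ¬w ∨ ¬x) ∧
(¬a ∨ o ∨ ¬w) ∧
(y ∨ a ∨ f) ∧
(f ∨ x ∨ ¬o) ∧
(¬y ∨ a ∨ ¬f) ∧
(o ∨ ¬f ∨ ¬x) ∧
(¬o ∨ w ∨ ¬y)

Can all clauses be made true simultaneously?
No

No, the formula is not satisfiable.

No assignment of truth values to the variables can make all 36 clauses true simultaneously.

The formula is UNSAT (unsatisfiable).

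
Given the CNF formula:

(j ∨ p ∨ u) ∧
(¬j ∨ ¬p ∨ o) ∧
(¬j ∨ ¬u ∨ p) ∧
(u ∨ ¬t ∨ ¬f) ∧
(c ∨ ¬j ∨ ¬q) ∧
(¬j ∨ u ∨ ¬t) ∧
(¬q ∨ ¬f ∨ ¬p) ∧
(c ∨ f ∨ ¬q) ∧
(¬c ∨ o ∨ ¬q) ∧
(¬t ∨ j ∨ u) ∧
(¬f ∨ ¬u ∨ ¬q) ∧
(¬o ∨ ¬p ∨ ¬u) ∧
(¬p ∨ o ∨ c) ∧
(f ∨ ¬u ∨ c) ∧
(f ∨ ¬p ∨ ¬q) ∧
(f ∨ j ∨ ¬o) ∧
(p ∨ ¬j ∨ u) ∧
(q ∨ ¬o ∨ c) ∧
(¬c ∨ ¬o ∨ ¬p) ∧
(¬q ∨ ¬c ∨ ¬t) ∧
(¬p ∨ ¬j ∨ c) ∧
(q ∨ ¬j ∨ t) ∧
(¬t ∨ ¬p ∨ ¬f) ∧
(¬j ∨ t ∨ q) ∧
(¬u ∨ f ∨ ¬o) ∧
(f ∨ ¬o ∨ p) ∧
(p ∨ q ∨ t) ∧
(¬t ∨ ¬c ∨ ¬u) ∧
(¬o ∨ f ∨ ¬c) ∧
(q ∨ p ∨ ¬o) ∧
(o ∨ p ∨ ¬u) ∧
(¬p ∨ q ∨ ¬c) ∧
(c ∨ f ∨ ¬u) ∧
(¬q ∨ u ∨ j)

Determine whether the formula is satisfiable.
No

No, the formula is not satisfiable.

No assignment of truth values to the variables can make all 34 clauses true simultaneously.

The formula is UNSAT (unsatisfiable).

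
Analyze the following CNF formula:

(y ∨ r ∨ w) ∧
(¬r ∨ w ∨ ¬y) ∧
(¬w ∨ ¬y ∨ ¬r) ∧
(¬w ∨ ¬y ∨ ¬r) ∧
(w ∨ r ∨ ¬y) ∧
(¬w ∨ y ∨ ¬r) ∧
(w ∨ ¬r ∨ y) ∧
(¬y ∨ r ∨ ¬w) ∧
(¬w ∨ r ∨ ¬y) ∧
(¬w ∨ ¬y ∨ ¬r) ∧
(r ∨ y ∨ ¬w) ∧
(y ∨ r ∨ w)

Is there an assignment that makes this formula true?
No

No, the formula is not satisfiable.

No assignment of truth values to the variables can make all 12 clauses true simultaneously.

The formula is UNSAT (unsatisfiable).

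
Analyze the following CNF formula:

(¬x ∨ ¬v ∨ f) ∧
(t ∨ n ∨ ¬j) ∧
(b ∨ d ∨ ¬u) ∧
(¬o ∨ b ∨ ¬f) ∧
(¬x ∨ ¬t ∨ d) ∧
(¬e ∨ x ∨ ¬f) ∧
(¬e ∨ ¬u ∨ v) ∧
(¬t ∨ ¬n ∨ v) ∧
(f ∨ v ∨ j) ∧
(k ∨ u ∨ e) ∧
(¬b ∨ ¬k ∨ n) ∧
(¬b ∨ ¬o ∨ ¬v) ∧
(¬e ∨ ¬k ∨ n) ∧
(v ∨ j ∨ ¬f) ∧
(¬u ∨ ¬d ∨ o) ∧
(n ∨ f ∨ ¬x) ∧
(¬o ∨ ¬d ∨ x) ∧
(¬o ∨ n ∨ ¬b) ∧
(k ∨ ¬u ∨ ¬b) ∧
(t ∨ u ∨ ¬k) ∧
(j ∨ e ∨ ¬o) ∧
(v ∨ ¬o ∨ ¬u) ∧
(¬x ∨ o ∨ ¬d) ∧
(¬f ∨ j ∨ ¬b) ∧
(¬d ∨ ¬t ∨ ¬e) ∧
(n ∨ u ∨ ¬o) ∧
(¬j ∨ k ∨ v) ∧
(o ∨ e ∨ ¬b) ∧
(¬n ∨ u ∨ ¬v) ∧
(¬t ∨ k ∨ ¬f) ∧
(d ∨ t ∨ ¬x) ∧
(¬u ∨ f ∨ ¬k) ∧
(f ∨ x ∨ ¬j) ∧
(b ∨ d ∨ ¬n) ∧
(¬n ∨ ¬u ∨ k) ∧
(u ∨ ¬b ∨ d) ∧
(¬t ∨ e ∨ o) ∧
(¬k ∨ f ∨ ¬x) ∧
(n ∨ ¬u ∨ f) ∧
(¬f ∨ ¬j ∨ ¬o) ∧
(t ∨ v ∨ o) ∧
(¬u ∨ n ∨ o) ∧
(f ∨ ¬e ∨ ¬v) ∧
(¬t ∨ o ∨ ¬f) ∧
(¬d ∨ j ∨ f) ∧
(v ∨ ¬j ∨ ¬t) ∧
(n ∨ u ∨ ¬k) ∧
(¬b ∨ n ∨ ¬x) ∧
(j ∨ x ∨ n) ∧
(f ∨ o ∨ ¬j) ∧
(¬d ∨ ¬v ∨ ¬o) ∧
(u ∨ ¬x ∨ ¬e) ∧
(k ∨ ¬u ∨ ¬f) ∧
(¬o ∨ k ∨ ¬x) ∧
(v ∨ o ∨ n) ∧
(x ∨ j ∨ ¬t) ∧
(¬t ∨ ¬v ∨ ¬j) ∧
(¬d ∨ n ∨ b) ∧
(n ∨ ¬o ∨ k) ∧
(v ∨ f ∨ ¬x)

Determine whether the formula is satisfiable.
No

No, the formula is not satisfiable.

No assignment of truth values to the variables can make all 60 clauses true simultaneously.

The formula is UNSAT (unsatisfiable).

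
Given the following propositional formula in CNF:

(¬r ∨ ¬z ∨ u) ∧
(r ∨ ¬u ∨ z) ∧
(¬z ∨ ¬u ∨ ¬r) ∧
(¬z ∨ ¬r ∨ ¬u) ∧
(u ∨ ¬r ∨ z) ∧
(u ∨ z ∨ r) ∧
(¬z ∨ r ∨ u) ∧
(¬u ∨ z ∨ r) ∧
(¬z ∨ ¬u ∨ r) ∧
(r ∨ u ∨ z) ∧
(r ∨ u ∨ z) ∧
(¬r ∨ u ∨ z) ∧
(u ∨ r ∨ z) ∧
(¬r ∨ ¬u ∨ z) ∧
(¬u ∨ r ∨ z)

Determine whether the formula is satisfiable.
No

No, the formula is not satisfiable.

No assignment of truth values to the variables can make all 15 clauses true simultaneously.

The formula is UNSAT (unsatisfiable).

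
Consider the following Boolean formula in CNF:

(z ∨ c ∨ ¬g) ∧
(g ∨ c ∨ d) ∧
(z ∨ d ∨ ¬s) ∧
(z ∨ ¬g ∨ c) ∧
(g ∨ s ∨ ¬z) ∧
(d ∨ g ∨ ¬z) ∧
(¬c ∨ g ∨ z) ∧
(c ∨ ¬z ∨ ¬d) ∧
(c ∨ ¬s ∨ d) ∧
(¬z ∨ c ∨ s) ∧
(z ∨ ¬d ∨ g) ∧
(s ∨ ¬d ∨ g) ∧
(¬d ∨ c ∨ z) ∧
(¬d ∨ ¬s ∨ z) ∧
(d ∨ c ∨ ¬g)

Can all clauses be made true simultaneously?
Yes

Yes, the formula is satisfiable.

One satisfying assignment is: s=False, c=True, d=False, z=False, g=True

Verification: With this assignment, all 15 clauses evaluate to true.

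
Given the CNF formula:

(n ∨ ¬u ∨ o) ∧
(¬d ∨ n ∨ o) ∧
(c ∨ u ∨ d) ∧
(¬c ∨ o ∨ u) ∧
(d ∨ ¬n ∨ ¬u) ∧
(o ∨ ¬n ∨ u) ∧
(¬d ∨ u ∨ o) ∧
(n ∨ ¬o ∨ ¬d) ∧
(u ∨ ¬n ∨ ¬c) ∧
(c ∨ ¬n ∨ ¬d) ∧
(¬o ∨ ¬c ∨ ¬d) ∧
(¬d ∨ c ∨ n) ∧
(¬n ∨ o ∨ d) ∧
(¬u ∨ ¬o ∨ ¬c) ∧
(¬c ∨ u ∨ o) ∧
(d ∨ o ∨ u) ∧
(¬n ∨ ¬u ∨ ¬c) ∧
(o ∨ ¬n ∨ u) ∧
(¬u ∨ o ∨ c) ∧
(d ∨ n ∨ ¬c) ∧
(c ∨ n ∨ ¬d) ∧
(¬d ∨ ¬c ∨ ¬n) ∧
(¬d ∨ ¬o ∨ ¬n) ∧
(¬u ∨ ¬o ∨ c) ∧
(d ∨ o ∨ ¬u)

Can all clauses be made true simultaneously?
No

No, the formula is not satisfiable.

No assignment of truth values to the variables can make all 25 clauses true simultaneously.

The formula is UNSAT (unsatisfiable).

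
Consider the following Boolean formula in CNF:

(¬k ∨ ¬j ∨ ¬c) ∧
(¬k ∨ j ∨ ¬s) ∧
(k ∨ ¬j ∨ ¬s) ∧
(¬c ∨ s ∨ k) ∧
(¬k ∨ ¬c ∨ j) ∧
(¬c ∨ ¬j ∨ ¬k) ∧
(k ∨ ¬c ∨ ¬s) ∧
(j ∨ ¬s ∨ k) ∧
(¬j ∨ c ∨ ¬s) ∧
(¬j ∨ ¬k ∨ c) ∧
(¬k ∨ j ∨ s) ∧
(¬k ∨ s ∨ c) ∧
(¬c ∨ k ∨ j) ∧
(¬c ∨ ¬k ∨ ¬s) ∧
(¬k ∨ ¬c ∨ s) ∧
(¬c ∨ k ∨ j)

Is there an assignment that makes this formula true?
Yes

Yes, the formula is satisfiable.

One satisfying assignment is: j=False, s=False, c=False, k=False

Verification: With this assignment, all 16 clauses evaluate to true.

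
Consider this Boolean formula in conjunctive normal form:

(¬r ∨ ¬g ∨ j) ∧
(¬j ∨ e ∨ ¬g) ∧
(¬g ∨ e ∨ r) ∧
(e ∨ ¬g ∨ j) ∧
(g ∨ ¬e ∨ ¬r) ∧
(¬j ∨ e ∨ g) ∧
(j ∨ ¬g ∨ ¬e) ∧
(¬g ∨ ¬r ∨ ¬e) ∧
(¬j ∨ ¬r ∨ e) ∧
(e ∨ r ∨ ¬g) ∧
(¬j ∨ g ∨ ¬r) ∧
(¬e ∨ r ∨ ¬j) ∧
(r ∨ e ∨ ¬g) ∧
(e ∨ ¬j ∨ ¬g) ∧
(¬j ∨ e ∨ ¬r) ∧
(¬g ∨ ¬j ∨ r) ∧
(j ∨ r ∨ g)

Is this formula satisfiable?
Yes

Yes, the formula is satisfiable.

One satisfying assignment is: j=False, e=False, g=False, r=True

Verification: With this assignment, all 17 clauses evaluate to true.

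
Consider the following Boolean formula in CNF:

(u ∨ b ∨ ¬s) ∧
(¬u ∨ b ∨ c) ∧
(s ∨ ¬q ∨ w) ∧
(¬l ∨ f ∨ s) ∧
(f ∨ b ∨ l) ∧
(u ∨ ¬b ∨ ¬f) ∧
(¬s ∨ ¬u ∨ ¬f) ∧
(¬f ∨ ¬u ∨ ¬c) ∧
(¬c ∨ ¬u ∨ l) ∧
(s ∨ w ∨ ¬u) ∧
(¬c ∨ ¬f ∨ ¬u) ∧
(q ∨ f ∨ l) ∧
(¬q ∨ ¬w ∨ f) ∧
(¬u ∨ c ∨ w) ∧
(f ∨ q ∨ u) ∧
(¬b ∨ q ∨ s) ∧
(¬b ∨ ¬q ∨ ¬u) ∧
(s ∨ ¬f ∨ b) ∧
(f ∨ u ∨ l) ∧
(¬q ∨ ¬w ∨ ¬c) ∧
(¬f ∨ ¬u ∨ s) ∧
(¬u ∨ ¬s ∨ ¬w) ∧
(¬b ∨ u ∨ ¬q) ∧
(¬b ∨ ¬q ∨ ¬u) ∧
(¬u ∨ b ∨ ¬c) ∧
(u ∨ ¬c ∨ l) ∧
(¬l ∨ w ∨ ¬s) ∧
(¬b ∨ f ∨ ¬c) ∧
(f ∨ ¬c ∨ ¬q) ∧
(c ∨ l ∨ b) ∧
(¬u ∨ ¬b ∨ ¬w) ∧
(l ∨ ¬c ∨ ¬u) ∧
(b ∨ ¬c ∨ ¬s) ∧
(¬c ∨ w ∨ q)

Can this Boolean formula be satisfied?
No

No, the formula is not satisfiable.

No assignment of truth values to the variables can make all 34 clauses true simultaneously.

The formula is UNSAT (unsatisfiable).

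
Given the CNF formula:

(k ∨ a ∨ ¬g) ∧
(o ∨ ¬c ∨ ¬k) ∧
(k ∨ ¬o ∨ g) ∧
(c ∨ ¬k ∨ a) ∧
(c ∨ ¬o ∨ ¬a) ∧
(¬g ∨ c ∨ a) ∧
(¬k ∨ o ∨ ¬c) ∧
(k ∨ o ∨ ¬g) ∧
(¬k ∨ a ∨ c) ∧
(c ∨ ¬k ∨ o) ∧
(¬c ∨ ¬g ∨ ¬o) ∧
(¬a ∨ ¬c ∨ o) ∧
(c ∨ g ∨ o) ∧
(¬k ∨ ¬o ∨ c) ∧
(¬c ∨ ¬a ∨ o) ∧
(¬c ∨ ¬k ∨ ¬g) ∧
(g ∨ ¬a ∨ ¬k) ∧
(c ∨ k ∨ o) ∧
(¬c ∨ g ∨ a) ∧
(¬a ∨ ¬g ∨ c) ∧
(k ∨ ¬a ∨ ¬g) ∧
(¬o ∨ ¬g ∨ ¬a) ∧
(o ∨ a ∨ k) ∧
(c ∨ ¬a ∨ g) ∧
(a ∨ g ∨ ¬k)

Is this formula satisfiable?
No

No, the formula is not satisfiable.

No assignment of truth values to the variables can make all 25 clauses true simultaneously.

The formula is UNSAT (unsatisfiable).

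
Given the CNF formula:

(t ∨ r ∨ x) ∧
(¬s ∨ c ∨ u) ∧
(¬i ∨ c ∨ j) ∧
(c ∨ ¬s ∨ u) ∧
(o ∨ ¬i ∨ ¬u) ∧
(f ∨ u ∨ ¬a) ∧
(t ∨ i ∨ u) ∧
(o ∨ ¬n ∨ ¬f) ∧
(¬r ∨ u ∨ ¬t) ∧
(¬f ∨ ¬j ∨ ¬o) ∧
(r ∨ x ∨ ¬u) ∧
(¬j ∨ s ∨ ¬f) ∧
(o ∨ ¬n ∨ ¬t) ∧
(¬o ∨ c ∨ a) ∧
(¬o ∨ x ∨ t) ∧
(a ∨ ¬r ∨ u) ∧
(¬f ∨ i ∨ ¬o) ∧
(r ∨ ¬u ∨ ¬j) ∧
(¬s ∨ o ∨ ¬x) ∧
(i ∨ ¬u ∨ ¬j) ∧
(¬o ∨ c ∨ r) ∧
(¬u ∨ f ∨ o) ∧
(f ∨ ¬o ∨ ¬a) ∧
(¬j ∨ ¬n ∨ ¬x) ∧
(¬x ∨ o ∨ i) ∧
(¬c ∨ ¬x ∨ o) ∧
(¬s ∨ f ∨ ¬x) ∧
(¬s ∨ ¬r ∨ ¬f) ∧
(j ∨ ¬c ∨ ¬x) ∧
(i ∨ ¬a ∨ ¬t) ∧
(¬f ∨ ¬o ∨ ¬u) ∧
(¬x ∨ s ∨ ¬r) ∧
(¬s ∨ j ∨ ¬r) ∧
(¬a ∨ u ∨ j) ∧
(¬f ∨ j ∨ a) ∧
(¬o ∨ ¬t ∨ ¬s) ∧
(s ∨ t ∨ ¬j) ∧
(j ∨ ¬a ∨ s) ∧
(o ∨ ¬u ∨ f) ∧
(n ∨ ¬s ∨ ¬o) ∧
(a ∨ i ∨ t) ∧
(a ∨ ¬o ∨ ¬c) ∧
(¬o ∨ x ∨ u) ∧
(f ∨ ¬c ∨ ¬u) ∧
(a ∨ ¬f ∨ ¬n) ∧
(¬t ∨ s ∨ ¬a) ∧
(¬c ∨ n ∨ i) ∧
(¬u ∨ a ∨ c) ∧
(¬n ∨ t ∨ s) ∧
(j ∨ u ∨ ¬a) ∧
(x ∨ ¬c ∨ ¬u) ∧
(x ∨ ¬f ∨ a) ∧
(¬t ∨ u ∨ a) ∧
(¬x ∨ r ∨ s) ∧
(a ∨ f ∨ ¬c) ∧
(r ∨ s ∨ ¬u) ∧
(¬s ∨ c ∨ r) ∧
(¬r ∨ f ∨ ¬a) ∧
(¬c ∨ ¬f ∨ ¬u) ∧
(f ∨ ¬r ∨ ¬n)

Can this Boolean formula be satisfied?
Yes

Yes, the formula is satisfiable.

One satisfying assignment is: c=True, x=False, s=True, i=True, o=False, r=False, f=True, j=True, a=True, n=False, t=True, u=False

Verification: With this assignment, all 60 clauses evaluate to true.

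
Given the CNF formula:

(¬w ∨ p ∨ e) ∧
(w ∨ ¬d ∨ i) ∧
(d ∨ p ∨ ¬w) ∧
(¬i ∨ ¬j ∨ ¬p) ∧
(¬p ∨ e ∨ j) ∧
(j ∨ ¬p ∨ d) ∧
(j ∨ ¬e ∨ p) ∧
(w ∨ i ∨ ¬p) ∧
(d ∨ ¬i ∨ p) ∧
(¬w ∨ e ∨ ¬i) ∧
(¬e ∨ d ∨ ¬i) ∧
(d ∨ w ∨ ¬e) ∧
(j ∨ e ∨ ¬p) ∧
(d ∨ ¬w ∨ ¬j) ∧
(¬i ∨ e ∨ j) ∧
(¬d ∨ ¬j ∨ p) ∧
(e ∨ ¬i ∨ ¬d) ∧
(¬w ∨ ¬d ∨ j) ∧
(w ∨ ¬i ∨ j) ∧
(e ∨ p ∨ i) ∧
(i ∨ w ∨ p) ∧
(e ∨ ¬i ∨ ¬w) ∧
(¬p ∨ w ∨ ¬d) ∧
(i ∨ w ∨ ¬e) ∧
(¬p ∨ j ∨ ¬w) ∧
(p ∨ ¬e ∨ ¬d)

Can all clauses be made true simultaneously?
Yes

Yes, the formula is satisfiable.

One satisfying assignment is: i=False, p=True, j=True, e=False, d=True, w=True

Verification: With this assignment, all 26 clauses evaluate to true.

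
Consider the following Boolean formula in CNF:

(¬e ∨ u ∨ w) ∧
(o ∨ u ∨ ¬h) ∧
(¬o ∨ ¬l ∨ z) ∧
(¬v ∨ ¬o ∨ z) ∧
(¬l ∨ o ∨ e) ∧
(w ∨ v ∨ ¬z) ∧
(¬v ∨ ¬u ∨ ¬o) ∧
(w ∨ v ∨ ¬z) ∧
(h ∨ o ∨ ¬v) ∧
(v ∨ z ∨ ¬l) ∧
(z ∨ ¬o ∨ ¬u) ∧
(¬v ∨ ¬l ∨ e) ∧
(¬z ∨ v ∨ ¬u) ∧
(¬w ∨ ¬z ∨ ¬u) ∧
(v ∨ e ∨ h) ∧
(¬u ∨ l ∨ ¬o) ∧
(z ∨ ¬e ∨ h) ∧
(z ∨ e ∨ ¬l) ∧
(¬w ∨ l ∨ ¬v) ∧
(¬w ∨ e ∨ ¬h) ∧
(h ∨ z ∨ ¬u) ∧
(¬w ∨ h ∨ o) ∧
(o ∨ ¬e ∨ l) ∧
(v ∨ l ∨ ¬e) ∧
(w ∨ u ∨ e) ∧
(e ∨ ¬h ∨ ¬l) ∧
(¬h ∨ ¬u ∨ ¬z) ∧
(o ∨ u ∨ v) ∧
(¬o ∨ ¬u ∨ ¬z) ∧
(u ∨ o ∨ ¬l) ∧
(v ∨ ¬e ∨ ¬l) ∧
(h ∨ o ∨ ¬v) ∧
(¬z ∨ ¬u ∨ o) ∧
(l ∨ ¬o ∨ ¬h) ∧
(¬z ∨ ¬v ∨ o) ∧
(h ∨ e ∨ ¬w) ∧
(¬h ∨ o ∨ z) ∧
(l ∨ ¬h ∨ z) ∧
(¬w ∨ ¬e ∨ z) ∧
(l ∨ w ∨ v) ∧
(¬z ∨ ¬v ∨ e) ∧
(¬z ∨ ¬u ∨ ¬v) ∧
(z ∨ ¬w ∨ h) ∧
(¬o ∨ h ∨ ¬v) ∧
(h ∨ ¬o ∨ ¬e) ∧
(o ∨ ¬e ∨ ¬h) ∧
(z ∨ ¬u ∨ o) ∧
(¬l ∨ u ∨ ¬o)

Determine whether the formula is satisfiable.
No

No, the formula is not satisfiable.

No assignment of truth values to the variables can make all 48 clauses true simultaneously.

The formula is UNSAT (unsatisfiable).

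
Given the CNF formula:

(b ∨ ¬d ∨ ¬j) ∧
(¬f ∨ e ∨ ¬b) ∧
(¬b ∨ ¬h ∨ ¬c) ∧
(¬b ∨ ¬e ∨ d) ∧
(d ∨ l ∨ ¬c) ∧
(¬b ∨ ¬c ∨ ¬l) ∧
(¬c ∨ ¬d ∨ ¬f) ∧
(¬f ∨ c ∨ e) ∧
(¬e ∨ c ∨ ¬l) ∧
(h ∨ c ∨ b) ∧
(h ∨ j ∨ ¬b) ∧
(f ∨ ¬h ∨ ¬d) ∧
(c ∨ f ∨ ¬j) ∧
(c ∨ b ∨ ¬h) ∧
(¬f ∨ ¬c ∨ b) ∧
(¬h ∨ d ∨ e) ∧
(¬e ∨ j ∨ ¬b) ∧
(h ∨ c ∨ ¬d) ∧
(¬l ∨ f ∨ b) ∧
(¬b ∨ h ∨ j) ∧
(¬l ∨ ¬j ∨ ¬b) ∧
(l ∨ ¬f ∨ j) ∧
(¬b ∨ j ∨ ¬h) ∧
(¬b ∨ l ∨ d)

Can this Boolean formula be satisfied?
Yes

Yes, the formula is satisfiable.

One satisfying assignment is: c=True, j=False, l=False, d=True, h=False, e=True, f=False, b=False

Verification: With this assignment, all 24 clauses evaluate to true.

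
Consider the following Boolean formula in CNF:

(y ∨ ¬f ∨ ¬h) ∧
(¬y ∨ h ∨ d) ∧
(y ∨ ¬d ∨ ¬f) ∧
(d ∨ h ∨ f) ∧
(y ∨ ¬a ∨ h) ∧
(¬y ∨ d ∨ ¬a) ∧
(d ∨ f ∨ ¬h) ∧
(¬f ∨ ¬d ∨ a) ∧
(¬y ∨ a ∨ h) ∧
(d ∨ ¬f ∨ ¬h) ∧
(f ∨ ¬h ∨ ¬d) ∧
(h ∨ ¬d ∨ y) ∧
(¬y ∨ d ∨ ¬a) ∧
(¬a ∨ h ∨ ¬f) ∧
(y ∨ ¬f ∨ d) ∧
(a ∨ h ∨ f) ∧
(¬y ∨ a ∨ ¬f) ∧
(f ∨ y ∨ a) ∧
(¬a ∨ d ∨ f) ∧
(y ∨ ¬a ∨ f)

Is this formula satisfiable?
Yes

Yes, the formula is satisfiable.

One satisfying assignment is: a=True, f=False, d=True, h=False, y=True

Verification: With this assignment, all 20 clauses evaluate to true.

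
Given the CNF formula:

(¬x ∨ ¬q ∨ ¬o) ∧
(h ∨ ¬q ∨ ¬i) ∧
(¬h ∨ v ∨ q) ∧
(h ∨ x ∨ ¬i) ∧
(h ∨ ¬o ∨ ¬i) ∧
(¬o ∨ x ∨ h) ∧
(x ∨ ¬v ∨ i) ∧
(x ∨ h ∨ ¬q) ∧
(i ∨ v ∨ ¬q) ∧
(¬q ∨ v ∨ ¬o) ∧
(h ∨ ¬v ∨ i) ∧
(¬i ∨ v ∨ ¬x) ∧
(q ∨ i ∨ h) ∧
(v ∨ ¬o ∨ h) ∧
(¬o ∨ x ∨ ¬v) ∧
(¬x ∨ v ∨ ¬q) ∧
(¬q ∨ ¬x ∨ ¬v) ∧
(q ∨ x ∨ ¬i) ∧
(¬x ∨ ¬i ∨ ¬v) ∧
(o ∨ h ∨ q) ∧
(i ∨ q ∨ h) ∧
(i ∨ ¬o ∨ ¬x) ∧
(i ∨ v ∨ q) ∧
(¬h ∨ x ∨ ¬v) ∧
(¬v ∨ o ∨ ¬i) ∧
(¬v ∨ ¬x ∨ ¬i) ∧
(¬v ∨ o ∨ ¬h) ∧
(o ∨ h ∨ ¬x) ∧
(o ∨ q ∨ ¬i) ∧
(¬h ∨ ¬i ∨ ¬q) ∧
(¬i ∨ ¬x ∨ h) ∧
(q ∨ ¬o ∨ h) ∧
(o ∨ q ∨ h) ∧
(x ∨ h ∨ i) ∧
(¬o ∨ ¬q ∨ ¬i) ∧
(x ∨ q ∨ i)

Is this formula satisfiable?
No

No, the formula is not satisfiable.

No assignment of truth values to the variables can make all 36 clauses true simultaneously.

The formula is UNSAT (unsatisfiable).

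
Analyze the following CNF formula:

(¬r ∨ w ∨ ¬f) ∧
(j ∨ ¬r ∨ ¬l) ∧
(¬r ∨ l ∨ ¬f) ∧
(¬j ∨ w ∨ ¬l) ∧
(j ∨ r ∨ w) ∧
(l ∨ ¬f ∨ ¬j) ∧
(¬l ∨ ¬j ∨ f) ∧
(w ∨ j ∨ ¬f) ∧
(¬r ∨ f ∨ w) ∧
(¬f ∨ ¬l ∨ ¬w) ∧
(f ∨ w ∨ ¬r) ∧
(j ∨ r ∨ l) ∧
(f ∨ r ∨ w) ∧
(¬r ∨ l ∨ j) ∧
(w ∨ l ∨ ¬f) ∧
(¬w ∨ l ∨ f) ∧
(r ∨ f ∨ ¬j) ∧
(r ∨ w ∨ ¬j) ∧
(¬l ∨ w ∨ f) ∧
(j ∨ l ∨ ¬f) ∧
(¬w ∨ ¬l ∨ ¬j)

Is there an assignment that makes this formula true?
Yes

Yes, the formula is satisfiable.

One satisfying assignment is: j=False, l=True, w=True, f=False, r=False

Verification: With this assignment, all 21 clauses evaluate to true.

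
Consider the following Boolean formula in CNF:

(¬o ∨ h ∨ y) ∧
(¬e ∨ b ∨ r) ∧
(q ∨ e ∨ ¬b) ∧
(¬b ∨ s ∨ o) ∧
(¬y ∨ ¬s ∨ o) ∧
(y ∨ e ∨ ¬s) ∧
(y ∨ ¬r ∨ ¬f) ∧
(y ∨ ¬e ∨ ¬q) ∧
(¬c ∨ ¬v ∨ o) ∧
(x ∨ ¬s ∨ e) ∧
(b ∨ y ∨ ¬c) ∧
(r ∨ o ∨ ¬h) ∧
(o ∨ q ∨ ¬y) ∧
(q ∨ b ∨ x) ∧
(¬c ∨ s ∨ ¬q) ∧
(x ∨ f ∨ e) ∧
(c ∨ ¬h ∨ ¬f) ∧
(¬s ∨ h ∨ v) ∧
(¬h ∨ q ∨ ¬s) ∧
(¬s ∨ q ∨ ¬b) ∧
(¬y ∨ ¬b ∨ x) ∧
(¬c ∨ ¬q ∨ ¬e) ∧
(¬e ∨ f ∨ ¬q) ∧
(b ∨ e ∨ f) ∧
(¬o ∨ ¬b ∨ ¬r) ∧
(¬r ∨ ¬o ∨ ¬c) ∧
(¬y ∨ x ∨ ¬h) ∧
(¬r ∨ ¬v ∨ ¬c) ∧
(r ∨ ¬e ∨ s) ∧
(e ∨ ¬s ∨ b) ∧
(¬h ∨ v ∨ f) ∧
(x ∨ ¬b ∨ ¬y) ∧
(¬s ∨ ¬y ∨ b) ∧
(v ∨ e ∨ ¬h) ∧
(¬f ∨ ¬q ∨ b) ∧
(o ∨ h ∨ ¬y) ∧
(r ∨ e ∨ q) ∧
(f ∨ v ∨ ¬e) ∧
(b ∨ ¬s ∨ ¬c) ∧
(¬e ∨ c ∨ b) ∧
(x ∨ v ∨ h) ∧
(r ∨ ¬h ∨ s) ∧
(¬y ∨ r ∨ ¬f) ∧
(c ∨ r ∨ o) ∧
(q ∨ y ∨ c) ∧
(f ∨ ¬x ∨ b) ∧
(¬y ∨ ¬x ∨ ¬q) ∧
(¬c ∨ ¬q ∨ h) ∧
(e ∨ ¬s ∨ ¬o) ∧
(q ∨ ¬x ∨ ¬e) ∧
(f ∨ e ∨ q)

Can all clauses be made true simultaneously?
Yes

Yes, the formula is satisfiable.

One satisfying assignment is: q=False, s=False, x=True, h=False, e=False, y=True, r=True, c=False, v=False, f=True, o=True, b=False

Verification: With this assignment, all 51 clauses evaluate to true.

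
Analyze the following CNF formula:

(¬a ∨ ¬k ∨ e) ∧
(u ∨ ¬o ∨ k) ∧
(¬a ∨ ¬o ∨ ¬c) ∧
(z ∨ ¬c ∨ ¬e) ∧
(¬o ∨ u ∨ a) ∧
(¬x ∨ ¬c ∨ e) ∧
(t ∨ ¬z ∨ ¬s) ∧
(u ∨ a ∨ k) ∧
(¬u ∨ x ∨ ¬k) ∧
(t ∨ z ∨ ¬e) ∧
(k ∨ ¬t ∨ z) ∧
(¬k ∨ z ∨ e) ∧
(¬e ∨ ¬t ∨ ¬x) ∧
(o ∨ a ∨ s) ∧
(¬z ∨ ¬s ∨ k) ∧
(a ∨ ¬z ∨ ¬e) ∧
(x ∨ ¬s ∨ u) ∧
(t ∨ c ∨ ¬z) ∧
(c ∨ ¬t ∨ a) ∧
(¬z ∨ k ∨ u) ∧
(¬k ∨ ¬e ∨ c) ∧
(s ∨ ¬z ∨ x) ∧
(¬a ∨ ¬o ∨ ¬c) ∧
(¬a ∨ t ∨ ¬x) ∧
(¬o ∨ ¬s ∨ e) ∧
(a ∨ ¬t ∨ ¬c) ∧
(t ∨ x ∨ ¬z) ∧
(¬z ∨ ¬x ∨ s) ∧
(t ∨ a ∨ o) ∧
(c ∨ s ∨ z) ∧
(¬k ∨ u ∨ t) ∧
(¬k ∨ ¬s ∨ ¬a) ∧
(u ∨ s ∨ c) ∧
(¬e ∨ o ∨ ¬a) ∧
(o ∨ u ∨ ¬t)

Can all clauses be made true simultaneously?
Yes

Yes, the formula is satisfiable.

One satisfying assignment is: k=False, o=False, u=False, t=False, z=False, a=True, c=True, e=False, x=False, s=False

Verification: With this assignment, all 35 clauses evaluate to true.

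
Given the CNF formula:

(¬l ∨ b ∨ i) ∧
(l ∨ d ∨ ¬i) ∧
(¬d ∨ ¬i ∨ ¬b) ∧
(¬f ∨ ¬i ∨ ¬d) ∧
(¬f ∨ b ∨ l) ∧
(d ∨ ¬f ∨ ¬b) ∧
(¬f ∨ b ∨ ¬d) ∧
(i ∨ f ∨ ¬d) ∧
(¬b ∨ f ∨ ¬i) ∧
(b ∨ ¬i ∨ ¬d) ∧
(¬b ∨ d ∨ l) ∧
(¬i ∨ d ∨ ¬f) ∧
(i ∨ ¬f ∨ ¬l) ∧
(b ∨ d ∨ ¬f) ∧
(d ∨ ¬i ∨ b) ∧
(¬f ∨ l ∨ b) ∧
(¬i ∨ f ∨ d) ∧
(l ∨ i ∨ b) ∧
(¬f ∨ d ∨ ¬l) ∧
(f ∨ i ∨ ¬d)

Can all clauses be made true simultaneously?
Yes

Yes, the formula is satisfiable.

One satisfying assignment is: b=True, i=False, f=True, l=False, d=True

Verification: With this assignment, all 20 clauses evaluate to true.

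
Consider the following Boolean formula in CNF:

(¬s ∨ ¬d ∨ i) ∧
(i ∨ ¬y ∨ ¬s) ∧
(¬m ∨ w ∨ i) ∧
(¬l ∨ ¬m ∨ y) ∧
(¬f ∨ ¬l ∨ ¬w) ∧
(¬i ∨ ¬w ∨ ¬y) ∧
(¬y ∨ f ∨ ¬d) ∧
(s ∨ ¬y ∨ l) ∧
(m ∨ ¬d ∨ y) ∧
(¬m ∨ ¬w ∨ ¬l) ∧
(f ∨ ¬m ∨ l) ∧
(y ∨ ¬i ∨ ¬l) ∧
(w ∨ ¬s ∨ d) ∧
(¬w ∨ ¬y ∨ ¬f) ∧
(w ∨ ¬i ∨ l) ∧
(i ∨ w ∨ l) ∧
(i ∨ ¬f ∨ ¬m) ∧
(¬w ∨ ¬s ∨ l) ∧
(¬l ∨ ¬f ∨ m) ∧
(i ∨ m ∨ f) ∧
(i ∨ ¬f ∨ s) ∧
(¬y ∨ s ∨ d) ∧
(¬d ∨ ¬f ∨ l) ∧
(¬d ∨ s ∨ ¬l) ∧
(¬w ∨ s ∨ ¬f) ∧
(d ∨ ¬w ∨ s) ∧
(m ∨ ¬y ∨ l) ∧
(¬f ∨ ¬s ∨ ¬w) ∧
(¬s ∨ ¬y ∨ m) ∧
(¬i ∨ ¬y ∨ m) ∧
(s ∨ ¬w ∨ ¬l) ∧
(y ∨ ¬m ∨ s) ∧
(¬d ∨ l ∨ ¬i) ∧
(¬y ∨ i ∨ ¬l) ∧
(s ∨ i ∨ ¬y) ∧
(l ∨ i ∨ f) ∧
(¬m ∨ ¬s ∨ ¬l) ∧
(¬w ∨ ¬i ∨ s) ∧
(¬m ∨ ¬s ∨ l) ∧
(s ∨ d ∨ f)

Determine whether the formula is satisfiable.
No

No, the formula is not satisfiable.

No assignment of truth values to the variables can make all 40 clauses true simultaneously.

The formula is UNSAT (unsatisfiable).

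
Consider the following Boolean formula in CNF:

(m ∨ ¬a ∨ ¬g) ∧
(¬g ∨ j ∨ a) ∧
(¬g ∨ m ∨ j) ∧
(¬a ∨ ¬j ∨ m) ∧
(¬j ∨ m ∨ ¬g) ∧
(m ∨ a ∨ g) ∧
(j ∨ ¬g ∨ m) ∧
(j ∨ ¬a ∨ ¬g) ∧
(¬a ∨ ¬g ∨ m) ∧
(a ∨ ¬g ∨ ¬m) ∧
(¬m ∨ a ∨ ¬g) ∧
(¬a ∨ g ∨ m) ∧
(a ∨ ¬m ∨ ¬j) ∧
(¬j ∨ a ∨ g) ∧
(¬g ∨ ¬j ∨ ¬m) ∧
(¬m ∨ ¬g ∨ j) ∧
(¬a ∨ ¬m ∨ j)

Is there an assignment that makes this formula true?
Yes

Yes, the formula is satisfiable.

One satisfying assignment is: j=False, a=False, g=False, m=True

Verification: With this assignment, all 17 clauses evaluate to true.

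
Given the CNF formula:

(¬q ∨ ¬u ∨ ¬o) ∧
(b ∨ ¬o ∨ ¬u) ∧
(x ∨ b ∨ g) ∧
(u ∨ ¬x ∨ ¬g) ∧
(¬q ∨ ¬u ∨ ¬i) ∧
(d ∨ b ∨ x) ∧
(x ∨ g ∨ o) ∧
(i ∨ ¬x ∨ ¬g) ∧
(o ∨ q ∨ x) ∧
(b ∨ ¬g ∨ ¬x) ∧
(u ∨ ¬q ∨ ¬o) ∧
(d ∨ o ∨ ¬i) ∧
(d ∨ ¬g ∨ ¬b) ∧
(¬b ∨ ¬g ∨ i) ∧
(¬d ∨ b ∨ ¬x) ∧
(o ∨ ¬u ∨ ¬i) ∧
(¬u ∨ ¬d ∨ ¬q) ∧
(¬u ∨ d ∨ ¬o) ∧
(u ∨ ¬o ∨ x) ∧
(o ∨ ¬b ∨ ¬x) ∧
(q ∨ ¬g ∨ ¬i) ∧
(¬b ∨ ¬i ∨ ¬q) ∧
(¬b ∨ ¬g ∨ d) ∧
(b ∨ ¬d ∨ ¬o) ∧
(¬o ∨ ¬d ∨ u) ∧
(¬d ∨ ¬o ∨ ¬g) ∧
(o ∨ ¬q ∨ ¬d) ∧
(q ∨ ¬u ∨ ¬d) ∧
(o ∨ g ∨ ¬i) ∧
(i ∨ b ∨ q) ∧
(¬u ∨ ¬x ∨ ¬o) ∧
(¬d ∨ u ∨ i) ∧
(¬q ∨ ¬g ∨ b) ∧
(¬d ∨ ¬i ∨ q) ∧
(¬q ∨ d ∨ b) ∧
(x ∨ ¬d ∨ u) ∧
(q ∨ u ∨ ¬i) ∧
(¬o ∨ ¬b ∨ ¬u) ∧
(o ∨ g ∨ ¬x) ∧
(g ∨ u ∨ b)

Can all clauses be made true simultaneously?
Yes

Yes, the formula is satisfiable.

One satisfying assignment is: x=True, g=False, o=True, d=False, i=False, q=False, b=True, u=False

Verification: With this assignment, all 40 clauses evaluate to true.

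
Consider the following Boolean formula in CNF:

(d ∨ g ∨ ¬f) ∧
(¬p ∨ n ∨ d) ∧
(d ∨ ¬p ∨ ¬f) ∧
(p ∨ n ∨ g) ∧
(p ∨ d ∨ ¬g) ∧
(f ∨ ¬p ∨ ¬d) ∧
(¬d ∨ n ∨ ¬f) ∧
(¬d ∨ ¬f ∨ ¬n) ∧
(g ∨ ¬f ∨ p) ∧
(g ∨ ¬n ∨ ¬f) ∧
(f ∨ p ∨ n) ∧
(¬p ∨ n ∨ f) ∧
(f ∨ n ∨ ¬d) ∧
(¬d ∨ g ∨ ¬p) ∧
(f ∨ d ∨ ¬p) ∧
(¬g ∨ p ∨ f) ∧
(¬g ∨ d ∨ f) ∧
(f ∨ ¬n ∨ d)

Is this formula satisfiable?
Yes

Yes, the formula is satisfiable.

One satisfying assignment is: d=True, g=False, f=False, n=True, p=False

Verification: With this assignment, all 18 clauses evaluate to true.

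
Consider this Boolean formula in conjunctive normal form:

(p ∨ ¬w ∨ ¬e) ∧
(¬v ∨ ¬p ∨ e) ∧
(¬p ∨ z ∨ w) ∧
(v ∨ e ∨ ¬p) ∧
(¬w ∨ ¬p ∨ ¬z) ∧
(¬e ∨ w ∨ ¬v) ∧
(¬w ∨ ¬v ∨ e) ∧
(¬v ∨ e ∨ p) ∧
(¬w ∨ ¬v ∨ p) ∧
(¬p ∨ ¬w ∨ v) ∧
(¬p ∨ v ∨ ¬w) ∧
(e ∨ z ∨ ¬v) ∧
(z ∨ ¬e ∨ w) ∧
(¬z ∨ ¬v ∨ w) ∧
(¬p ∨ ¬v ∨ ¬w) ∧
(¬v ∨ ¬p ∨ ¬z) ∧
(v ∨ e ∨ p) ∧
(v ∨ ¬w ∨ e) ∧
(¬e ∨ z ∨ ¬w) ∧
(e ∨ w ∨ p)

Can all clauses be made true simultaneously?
Yes

Yes, the formula is satisfiable.

One satisfying assignment is: e=True, w=False, p=False, v=False, z=True

Verification: With this assignment, all 20 clauses evaluate to true.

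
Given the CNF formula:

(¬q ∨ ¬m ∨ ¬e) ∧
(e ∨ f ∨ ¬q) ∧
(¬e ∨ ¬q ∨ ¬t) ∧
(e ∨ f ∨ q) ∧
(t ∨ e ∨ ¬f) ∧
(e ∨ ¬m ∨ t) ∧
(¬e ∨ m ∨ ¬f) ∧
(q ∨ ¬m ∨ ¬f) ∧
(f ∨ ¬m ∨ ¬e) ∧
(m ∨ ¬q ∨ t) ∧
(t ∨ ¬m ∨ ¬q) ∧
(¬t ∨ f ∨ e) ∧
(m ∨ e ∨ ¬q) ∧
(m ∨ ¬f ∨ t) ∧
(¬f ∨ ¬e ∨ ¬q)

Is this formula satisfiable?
Yes

Yes, the formula is satisfiable.

One satisfying assignment is: e=False, f=True, q=False, t=True, m=False

Verification: With this assignment, all 15 clauses evaluate to true.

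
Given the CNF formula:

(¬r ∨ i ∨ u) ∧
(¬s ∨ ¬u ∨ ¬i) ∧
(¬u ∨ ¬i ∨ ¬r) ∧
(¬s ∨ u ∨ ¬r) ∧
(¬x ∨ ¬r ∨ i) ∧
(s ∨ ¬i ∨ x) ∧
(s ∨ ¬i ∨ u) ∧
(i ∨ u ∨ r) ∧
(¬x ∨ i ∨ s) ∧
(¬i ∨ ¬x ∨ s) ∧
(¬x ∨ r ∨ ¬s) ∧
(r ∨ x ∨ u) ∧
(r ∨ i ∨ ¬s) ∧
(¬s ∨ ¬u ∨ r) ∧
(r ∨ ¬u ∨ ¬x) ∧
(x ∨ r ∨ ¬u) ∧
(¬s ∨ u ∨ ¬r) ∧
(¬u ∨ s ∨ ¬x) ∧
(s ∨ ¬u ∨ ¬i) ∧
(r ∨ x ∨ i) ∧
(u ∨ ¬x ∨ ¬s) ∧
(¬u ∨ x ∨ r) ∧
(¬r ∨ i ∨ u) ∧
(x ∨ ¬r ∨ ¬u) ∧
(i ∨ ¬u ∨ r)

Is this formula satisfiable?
No

No, the formula is not satisfiable.

No assignment of truth values to the variables can make all 25 clauses true simultaneously.

The formula is UNSAT (unsatisfiable).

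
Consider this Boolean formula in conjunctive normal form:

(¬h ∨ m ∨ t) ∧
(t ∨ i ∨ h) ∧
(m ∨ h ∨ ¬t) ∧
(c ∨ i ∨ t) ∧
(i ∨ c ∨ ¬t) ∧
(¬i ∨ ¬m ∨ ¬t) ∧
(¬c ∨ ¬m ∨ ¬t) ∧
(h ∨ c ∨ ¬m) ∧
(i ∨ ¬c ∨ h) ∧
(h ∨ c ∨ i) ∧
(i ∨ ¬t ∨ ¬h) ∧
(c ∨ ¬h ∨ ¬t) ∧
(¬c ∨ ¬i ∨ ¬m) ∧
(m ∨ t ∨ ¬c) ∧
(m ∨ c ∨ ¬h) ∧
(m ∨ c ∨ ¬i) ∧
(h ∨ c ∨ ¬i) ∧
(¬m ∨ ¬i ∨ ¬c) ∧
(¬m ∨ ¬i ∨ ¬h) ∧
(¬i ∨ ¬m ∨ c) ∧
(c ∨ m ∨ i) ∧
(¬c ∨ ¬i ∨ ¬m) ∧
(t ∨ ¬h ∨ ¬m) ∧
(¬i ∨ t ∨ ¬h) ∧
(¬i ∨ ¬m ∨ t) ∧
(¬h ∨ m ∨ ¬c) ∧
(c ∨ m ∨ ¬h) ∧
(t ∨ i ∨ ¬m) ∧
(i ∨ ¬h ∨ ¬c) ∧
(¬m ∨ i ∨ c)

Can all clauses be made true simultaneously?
No

No, the formula is not satisfiable.

No assignment of truth values to the variables can make all 30 clauses true simultaneously.

The formula is UNSAT (unsatisfiable).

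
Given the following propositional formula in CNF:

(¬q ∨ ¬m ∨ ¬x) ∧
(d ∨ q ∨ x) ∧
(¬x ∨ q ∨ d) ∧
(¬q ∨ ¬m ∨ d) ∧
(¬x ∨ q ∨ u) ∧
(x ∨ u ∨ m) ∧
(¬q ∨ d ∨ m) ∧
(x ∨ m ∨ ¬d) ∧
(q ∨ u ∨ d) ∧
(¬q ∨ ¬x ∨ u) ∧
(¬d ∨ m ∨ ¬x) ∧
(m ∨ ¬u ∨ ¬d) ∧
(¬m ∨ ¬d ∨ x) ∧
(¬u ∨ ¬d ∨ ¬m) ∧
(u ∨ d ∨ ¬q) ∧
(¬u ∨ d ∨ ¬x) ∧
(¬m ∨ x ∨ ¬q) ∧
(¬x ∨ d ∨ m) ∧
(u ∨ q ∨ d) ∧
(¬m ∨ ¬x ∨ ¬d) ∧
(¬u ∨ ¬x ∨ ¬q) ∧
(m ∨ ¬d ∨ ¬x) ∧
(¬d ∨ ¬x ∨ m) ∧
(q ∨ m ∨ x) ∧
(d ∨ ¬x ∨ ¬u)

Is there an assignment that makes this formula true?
No

No, the formula is not satisfiable.

No assignment of truth values to the variables can make all 25 clauses true simultaneously.

The formula is UNSAT (unsatisfiable).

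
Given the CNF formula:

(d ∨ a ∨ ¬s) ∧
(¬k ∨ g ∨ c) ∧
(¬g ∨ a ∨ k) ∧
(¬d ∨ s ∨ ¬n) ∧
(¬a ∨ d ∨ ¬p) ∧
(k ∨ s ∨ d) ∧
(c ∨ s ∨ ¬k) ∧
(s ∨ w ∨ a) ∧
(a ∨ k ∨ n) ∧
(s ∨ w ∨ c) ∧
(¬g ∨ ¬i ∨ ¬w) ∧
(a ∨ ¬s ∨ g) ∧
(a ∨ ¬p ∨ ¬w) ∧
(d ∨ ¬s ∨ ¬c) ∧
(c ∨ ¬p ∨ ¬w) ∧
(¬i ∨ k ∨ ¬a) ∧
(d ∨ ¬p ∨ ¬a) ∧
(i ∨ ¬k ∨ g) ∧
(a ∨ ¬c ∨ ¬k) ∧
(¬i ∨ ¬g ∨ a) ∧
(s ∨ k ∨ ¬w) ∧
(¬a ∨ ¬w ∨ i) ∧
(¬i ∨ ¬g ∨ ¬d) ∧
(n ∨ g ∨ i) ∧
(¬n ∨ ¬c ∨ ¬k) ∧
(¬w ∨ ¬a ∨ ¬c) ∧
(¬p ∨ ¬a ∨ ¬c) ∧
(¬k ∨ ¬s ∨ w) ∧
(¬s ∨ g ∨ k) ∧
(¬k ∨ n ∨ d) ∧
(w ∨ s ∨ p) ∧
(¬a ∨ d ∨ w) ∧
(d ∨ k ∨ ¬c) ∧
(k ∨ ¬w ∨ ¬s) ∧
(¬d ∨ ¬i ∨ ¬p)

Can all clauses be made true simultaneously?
Yes

Yes, the formula is satisfiable.

One satisfying assignment is: k=False, d=True, a=True, g=True, c=False, i=False, s=True, n=False, w=False, p=False

Verification: With this assignment, all 35 clauses evaluate to true.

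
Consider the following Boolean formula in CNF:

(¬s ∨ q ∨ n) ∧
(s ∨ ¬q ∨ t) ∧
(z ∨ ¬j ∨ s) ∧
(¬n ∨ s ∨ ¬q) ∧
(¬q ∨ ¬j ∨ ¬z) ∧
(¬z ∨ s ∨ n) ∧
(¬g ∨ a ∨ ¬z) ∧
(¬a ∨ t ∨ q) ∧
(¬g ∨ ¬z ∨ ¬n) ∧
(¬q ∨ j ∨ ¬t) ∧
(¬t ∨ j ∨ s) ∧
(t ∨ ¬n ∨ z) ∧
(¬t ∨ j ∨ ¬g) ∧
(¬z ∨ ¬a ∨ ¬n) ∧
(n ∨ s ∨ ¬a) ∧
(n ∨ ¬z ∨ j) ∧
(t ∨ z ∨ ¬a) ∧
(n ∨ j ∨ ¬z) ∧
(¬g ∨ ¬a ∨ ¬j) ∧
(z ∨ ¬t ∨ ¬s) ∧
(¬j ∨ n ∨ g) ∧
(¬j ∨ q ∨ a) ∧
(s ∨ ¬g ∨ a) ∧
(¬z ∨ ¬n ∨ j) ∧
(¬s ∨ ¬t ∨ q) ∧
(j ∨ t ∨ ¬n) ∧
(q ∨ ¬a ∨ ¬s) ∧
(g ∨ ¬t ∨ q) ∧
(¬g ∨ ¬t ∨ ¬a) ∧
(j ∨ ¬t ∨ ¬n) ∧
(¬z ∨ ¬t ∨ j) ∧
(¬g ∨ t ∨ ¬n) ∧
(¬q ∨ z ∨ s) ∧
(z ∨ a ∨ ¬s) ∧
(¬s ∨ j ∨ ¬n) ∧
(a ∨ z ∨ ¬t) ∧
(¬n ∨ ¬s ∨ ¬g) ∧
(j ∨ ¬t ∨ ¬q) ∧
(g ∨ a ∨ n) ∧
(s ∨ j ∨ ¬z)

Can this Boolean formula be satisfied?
No

No, the formula is not satisfiable.

No assignment of truth values to the variables can make all 40 clauses true simultaneously.

The formula is UNSAT (unsatisfiable).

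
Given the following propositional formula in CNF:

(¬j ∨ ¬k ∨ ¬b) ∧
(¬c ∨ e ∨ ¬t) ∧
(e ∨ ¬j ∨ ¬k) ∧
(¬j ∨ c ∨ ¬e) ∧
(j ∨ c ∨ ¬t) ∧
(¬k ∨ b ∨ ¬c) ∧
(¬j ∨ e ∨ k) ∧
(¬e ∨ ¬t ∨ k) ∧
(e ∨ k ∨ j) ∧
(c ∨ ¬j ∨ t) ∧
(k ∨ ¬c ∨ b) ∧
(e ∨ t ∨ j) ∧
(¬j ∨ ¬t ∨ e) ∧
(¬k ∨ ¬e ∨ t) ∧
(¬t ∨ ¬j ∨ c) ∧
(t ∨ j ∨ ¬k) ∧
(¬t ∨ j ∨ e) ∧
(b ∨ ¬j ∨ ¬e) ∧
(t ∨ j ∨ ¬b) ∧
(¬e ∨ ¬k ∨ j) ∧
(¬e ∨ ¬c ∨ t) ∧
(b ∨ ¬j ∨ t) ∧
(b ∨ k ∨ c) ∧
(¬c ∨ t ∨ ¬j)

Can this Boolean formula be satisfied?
No

No, the formula is not satisfiable.

No assignment of truth values to the variables can make all 24 clauses true simultaneously.

The formula is UNSAT (unsatisfiable).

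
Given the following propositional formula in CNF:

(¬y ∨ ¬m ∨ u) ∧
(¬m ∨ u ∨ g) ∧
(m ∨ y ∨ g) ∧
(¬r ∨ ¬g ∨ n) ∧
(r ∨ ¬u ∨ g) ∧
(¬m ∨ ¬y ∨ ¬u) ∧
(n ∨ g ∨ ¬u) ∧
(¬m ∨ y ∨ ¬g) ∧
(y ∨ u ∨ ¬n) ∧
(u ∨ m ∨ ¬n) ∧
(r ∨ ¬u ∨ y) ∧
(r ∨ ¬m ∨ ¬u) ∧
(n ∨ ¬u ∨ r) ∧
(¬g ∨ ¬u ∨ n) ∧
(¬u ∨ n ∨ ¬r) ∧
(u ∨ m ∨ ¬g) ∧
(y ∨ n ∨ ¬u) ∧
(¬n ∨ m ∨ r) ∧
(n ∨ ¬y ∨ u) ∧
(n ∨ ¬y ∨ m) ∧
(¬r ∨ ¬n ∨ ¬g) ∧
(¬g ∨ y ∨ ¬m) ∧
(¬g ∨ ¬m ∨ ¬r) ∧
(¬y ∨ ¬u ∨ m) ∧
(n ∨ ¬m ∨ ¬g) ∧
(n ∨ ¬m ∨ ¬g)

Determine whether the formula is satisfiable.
Yes

Yes, the formula is satisfiable.

One satisfying assignment is: m=True, r=True, y=False, g=False, u=True, n=True

Verification: With this assignment, all 26 clauses evaluate to true.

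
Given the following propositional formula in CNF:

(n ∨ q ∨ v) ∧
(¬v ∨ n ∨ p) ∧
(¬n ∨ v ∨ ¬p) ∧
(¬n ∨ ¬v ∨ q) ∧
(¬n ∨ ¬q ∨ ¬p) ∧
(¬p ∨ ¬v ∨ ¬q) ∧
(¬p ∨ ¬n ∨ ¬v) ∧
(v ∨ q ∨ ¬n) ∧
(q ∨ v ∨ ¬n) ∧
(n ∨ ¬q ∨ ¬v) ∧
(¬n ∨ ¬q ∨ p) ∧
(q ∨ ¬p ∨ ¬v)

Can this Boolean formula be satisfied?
Yes

Yes, the formula is satisfiable.

One satisfying assignment is: n=False, p=False, q=True, v=False

Verification: With this assignment, all 12 clauses evaluate to true.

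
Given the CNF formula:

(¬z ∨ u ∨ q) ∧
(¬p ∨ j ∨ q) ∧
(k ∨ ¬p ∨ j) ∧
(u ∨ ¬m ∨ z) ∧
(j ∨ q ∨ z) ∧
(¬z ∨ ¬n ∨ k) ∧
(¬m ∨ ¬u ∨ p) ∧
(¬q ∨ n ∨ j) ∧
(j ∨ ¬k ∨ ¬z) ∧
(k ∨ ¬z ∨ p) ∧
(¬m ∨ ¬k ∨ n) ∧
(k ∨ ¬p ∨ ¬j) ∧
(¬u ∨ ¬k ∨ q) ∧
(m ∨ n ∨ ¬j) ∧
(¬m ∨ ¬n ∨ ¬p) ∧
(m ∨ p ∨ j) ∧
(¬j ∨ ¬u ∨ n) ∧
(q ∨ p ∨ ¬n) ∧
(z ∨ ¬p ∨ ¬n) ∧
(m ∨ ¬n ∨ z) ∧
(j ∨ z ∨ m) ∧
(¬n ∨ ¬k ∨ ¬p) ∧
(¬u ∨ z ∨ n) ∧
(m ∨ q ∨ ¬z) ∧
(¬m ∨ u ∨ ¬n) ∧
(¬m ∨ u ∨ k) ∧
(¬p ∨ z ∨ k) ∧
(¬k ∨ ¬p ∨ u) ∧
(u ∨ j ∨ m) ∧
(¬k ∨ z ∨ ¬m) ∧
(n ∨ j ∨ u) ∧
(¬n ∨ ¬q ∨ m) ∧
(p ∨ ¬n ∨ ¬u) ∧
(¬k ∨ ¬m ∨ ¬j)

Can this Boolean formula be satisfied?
No

No, the formula is not satisfiable.

No assignment of truth values to the variables can make all 34 clauses true simultaneously.

The formula is UNSAT (unsatisfiable).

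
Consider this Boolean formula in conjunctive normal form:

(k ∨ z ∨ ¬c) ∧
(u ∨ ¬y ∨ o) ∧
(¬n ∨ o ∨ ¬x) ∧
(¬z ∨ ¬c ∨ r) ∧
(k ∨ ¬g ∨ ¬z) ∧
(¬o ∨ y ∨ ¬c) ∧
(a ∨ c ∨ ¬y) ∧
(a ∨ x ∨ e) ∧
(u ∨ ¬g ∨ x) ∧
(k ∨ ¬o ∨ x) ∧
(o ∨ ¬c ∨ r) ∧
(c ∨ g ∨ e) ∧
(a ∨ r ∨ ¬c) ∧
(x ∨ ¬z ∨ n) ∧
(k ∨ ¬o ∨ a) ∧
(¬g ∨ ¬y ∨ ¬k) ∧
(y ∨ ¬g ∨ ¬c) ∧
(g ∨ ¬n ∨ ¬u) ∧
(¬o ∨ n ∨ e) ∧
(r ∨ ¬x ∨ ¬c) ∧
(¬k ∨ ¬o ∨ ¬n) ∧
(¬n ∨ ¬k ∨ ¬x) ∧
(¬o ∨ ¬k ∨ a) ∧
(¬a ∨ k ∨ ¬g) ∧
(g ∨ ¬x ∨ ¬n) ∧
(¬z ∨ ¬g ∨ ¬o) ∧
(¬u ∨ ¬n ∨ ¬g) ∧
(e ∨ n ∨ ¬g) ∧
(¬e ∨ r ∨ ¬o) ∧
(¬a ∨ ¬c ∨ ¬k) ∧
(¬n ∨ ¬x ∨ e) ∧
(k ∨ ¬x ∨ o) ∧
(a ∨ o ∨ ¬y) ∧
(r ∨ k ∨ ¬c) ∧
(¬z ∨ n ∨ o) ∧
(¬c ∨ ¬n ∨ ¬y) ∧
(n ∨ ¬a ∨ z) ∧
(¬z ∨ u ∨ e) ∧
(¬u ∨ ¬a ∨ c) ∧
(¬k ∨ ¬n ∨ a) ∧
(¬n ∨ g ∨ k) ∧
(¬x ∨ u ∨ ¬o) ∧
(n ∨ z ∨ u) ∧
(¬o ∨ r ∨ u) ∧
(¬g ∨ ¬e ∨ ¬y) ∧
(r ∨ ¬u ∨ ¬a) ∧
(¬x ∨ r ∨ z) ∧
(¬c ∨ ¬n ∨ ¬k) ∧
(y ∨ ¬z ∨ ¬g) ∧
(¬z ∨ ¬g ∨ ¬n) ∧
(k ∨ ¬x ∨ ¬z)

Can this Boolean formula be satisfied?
Yes

Yes, the formula is satisfiable.

One satisfying assignment is: k=True, e=False, a=False, g=False, u=True, o=False, n=False, z=False, x=True, r=True, y=False, c=True

Verification: With this assignment, all 51 clauses evaluate to true.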